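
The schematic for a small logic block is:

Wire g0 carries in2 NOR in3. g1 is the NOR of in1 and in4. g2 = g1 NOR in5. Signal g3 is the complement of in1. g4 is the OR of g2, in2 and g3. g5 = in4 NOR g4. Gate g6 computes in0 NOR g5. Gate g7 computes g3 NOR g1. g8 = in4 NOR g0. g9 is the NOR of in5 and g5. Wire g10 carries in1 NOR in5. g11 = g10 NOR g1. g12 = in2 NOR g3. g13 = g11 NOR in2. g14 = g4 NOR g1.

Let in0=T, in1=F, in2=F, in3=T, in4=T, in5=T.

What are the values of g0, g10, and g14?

g0 = F, g10 = F, g14 = F

g0 = in2 NOR in3 = F NOR T = F
g1 = in1 NOR in4 = F NOR T = F
g2 = g1 NOR in5 = F NOR T = F
g3 = NOT in1 = NOT F = T
g4 = g2 OR in2 OR g3 = F OR F OR T = T
g10 = in1 NOR in5 = F NOR T = F
g14 = g4 NOR g1 = T NOR F = F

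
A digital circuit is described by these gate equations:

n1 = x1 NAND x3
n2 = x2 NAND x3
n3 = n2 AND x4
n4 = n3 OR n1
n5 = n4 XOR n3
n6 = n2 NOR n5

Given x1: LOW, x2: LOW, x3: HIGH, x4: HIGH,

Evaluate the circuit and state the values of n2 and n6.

n2 = HIGH; n6 = LOW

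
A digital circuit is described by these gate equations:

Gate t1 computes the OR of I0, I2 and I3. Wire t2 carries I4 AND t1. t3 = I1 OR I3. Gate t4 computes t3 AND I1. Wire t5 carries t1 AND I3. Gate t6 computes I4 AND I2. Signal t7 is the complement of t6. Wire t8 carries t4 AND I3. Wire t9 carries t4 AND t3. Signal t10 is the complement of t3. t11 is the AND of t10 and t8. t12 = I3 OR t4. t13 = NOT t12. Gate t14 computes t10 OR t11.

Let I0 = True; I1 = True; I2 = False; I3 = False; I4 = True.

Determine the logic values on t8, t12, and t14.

t8 = False, t12 = True, t14 = False

t3 = I1 OR I3 = True OR False = True
t4 = t3 AND I1 = True AND True = True
t8 = t4 AND I3 = True AND False = False
t10 = NOT t3 = NOT True = False
t11 = t10 AND t8 = False AND False = False
t12 = I3 OR t4 = False OR True = True
t14 = t10 OR t11 = False OR False = False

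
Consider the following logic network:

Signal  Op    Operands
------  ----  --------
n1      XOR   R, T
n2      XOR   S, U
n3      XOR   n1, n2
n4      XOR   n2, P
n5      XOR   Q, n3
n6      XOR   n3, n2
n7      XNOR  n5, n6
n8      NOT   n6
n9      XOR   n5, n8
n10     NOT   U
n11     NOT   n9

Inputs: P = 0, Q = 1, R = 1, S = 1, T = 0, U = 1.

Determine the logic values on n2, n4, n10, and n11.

n1 = R XOR T = 1 XOR 0 = 1
n2 = S XOR U = 1 XOR 1 = 0
n3 = n1 XOR n2 = 1 XOR 0 = 1
n4 = n2 XOR P = 0 XOR 0 = 0
n5 = Q XOR n3 = 1 XOR 1 = 0
n6 = n3 XOR n2 = 1 XOR 0 = 1
n8 = NOT n6 = NOT 1 = 0
n9 = n5 XOR n8 = 0 XOR 0 = 0
n10 = NOT U = NOT 1 = 0
n11 = NOT n9 = NOT 0 = 1

n2 = 0, n4 = 0, n10 = 0, n11 = 1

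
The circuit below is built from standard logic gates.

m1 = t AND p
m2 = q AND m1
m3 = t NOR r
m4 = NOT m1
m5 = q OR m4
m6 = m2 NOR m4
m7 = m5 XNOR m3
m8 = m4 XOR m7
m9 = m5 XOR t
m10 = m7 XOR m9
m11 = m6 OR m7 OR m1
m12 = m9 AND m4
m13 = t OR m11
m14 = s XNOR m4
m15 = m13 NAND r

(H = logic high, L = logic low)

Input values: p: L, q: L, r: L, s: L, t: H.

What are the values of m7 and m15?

m7 = L; m15 = H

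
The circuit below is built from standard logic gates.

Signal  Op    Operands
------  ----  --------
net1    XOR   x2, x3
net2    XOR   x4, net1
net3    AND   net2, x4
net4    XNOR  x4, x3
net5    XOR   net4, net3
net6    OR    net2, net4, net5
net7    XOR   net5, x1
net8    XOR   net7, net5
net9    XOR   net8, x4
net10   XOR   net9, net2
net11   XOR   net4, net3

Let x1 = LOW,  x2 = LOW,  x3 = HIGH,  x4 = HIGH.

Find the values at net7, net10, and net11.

net7 = HIGH  net10 = HIGH  net11 = HIGH

net1 = x2 XOR x3 = LOW XOR HIGH = HIGH
net2 = x4 XOR net1 = HIGH XOR HIGH = LOW
net3 = net2 AND x4 = LOW AND HIGH = LOW
net4 = x4 XNOR x3 = HIGH XNOR HIGH = HIGH
net5 = net4 XOR net3 = HIGH XOR LOW = HIGH
net7 = net5 XOR x1 = HIGH XOR LOW = HIGH
net8 = net7 XOR net5 = HIGH XOR HIGH = LOW
net9 = net8 XOR x4 = LOW XOR HIGH = HIGH
net10 = net9 XOR net2 = HIGH XOR LOW = HIGH
net11 = net4 XOR net3 = HIGH XOR LOW = HIGH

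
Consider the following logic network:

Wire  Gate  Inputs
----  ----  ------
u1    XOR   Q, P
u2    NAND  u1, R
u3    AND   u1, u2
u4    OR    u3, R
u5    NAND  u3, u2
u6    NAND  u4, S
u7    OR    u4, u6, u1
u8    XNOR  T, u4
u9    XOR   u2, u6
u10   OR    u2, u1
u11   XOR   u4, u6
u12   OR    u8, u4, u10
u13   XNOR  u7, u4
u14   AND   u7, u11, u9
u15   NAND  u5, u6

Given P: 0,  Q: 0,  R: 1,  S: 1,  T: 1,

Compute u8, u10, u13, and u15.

u8 = 1, u10 = 1, u13 = 1, u15 = 1

u1 = Q XOR P = 0 XOR 0 = 0
u2 = u1 NAND R = 0 NAND 1 = 1
u3 = u1 AND u2 = 0 AND 1 = 0
u4 = u3 OR R = 0 OR 1 = 1
u5 = u3 NAND u2 = 0 NAND 1 = 1
u6 = u4 NAND S = 1 NAND 1 = 0
u7 = u4 OR u6 OR u1 = 1 OR 0 OR 0 = 1
u8 = T XNOR u4 = 1 XNOR 1 = 1
u10 = u2 OR u1 = 1 OR 0 = 1
u13 = u7 XNOR u4 = 1 XNOR 1 = 1
u15 = u5 NAND u6 = 1 NAND 0 = 1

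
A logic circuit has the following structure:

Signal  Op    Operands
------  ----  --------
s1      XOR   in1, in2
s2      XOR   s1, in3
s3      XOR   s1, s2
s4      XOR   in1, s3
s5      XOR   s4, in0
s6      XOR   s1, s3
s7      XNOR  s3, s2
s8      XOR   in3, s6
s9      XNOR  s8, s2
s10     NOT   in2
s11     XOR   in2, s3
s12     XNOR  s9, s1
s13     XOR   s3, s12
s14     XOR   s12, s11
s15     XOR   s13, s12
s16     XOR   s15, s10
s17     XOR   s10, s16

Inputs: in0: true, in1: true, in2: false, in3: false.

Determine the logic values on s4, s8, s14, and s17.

s4 = true, s8 = true, s14 = true, s17 = false

s1 = in1 XOR in2 = true XOR false = true
s2 = s1 XOR in3 = true XOR false = true
s3 = s1 XOR s2 = true XOR true = false
s4 = in1 XOR s3 = true XOR false = true
s6 = s1 XOR s3 = true XOR false = true
s8 = in3 XOR s6 = false XOR true = true
s9 = s8 XNOR s2 = true XNOR true = true
s10 = NOT in2 = NOT false = true
s11 = in2 XOR s3 = false XOR false = false
s12 = s9 XNOR s1 = true XNOR true = true
s13 = s3 XOR s12 = false XOR true = true
s14 = s12 XOR s11 = true XOR false = true
s15 = s13 XOR s12 = true XOR true = false
s16 = s15 XOR s10 = false XOR true = true
s17 = s10 XOR s16 = true XOR true = false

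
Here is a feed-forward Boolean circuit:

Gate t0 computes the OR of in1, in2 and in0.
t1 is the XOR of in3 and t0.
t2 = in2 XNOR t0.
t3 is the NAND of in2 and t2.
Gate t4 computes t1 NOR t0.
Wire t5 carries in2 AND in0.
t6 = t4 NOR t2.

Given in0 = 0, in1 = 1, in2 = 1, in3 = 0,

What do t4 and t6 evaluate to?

t0 = in1 OR in2 OR in0 = 1 OR 1 OR 0 = 1
t1 = in3 XOR t0 = 0 XOR 1 = 1
t2 = in2 XNOR t0 = 1 XNOR 1 = 1
t4 = t1 NOR t0 = 1 NOR 1 = 0
t6 = t4 NOR t2 = 0 NOR 1 = 0

t4 = 0, t6 = 0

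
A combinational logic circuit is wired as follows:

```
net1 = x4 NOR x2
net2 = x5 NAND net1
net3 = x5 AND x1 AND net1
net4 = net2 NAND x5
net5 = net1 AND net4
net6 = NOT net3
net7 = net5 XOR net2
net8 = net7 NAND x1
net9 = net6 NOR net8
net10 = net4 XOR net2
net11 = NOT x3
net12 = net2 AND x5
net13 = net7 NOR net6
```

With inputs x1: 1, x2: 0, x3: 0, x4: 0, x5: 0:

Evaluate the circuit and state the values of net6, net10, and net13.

net1 = x4 NOR x2 = 0 NOR 0 = 1
net2 = x5 NAND net1 = 0 NAND 1 = 1
net3 = x5 AND x1 AND net1 = 0 AND 1 AND 1 = 0
net4 = net2 NAND x5 = 1 NAND 0 = 1
net5 = net1 AND net4 = 1 AND 1 = 1
net6 = NOT net3 = NOT 0 = 1
net7 = net5 XOR net2 = 1 XOR 1 = 0
net10 = net4 XOR net2 = 1 XOR 1 = 0
net13 = net7 NOR net6 = 0 NOR 1 = 0

net6 = 1  net10 = 0  net13 = 0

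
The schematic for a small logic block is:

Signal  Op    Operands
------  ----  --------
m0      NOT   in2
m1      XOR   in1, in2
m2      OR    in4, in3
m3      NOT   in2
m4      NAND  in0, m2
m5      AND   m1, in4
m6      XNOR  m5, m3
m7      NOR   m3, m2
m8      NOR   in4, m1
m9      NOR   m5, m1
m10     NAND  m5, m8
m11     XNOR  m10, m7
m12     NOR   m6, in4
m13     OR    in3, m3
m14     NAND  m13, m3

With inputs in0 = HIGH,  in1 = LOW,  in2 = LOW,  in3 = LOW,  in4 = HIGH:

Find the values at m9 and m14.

m9 = HIGH; m14 = LOW

m1 = in1 XOR in2 = LOW XOR LOW = LOW
m3 = NOT in2 = NOT LOW = HIGH
m5 = m1 AND in4 = LOW AND HIGH = LOW
m9 = m5 NOR m1 = LOW NOR LOW = HIGH
m13 = in3 OR m3 = LOW OR HIGH = HIGH
m14 = m13 NAND m3 = HIGH NAND HIGH = LOW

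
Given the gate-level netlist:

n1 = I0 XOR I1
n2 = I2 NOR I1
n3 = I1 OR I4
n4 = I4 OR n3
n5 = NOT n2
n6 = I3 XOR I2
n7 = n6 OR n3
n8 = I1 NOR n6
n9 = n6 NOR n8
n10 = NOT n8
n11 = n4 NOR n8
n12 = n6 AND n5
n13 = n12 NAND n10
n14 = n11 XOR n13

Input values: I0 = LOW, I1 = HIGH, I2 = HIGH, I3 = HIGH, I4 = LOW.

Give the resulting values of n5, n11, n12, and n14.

n5 = HIGH, n11 = LOW, n12 = LOW, n14 = HIGH

n2 = I2 NOR I1 = HIGH NOR HIGH = LOW
n3 = I1 OR I4 = HIGH OR LOW = HIGH
n4 = I4 OR n3 = LOW OR HIGH = HIGH
n5 = NOT n2 = NOT LOW = HIGH
n6 = I3 XOR I2 = HIGH XOR HIGH = LOW
n8 = I1 NOR n6 = HIGH NOR LOW = LOW
n10 = NOT n8 = NOT LOW = HIGH
n11 = n4 NOR n8 = HIGH NOR LOW = LOW
n12 = n6 AND n5 = LOW AND HIGH = LOW
n13 = n12 NAND n10 = LOW NAND HIGH = HIGH
n14 = n11 XOR n13 = LOW XOR HIGH = HIGH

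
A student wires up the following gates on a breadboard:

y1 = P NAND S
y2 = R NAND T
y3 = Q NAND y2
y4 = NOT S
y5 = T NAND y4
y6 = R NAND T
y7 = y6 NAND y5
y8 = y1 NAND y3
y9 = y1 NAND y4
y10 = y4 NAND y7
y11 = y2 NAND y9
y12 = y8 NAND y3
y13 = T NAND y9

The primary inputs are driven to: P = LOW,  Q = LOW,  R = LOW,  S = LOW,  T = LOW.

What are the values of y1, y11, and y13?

y1 = P NAND S = LOW NAND LOW = HIGH
y2 = R NAND T = LOW NAND LOW = HIGH
y4 = NOT S = NOT LOW = HIGH
y9 = y1 NAND y4 = HIGH NAND HIGH = LOW
y11 = y2 NAND y9 = HIGH NAND LOW = HIGH
y13 = T NAND y9 = LOW NAND LOW = HIGH

y1 = HIGH, y11 = HIGH, y13 = HIGH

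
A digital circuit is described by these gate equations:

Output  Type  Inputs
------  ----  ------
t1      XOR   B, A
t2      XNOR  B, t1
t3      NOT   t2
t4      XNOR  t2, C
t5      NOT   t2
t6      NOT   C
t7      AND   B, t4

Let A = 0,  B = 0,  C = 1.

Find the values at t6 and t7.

t6 = 0, t7 = 0

t1 = B XOR A = 0 XOR 0 = 0
t2 = B XNOR t1 = 0 XNOR 0 = 1
t4 = t2 XNOR C = 1 XNOR 1 = 1
t6 = NOT C = NOT 1 = 0
t7 = B AND t4 = 0 AND 1 = 0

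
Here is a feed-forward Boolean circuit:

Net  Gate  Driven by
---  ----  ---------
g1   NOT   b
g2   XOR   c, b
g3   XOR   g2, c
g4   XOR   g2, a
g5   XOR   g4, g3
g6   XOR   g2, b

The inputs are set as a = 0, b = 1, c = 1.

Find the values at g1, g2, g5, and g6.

g1 = 0; g2 = 0; g5 = 1; g6 = 1

g1 = NOT b = NOT 1 = 0
g2 = c XOR b = 1 XOR 1 = 0
g3 = g2 XOR c = 0 XOR 1 = 1
g4 = g2 XOR a = 0 XOR 0 = 0
g5 = g4 XOR g3 = 0 XOR 1 = 1
g6 = g2 XOR b = 0 XOR 1 = 1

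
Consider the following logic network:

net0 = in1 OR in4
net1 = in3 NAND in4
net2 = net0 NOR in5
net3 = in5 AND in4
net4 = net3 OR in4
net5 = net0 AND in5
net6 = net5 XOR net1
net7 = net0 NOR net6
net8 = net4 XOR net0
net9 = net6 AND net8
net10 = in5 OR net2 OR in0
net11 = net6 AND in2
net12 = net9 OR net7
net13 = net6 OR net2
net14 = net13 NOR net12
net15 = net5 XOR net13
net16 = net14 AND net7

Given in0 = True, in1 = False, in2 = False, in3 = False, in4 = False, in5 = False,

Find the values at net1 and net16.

net1 = True; net16 = False

net0 = in1 OR in4 = False OR False = False
net1 = in3 NAND in4 = False NAND False = True
net2 = net0 NOR in5 = False NOR False = True
net3 = in5 AND in4 = False AND False = False
net4 = net3 OR in4 = False OR False = False
net5 = net0 AND in5 = False AND False = False
net6 = net5 XOR net1 = False XOR True = True
net7 = net0 NOR net6 = False NOR True = False
net8 = net4 XOR net0 = False XOR False = False
net9 = net6 AND net8 = True AND False = False
net12 = net9 OR net7 = False OR False = False
net13 = net6 OR net2 = True OR True = True
net14 = net13 NOR net12 = True NOR False = False
net16 = net14 AND net7 = False AND False = False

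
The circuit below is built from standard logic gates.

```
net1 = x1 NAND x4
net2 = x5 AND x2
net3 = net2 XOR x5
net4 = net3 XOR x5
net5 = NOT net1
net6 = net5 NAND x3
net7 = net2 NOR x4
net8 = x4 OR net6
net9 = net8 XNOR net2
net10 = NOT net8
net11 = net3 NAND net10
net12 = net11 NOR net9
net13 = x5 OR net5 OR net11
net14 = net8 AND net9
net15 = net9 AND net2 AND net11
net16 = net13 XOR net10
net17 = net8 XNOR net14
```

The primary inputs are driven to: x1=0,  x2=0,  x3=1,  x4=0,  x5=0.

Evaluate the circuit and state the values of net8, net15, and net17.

net1 = x1 NAND x4 = 0 NAND 0 = 1
net2 = x5 AND x2 = 0 AND 0 = 0
net3 = net2 XOR x5 = 0 XOR 0 = 0
net5 = NOT net1 = NOT 1 = 0
net6 = net5 NAND x3 = 0 NAND 1 = 1
net8 = x4 OR net6 = 0 OR 1 = 1
net9 = net8 XNOR net2 = 1 XNOR 0 = 0
net10 = NOT net8 = NOT 1 = 0
net11 = net3 NAND net10 = 0 NAND 0 = 1
net14 = net8 AND net9 = 1 AND 0 = 0
net15 = net9 AND net2 AND net11 = 0 AND 0 AND 1 = 0
net17 = net8 XNOR net14 = 1 XNOR 0 = 0

net8 = 1  net15 = 0  net17 = 0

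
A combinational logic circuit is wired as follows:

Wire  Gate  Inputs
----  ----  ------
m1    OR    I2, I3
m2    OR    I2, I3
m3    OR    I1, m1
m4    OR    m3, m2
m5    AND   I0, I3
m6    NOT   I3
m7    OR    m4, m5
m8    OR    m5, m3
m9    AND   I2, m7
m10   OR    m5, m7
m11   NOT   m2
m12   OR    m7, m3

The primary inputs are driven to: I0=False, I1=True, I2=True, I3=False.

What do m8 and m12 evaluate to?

m1 = I2 OR I3 = True OR False = True
m2 = I2 OR I3 = True OR False = True
m3 = I1 OR m1 = True OR True = True
m4 = m3 OR m2 = True OR True = True
m5 = I0 AND I3 = False AND False = False
m7 = m4 OR m5 = True OR False = True
m8 = m5 OR m3 = False OR True = True
m12 = m7 OR m3 = True OR True = True

m8 = True, m12 = True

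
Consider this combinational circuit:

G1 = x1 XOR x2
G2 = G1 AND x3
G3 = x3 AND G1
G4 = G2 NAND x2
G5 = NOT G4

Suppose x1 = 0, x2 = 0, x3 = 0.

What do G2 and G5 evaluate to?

G2 = 0  G5 = 0

G1 = x1 XOR x2 = 0 XOR 0 = 0
G2 = G1 AND x3 = 0 AND 0 = 0
G4 = G2 NAND x2 = 0 NAND 0 = 1
G5 = NOT G4 = NOT 1 = 0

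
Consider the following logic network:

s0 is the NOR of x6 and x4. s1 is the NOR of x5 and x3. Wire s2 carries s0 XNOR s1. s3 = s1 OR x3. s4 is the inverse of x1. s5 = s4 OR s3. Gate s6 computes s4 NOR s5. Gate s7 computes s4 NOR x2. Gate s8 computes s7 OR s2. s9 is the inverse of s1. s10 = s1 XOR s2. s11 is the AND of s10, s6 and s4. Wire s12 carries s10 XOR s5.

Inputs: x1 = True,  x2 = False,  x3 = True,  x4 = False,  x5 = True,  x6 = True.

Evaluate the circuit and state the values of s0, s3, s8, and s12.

s0 = x6 NOR x4 = True NOR False = False
s1 = x5 NOR x3 = True NOR True = False
s2 = s0 XNOR s1 = False XNOR False = True
s3 = s1 OR x3 = False OR True = True
s4 = NOT x1 = NOT True = False
s5 = s4 OR s3 = False OR True = True
s7 = s4 NOR x2 = False NOR False = True
s8 = s7 OR s2 = True OR True = True
s10 = s1 XOR s2 = False XOR True = True
s12 = s10 XOR s5 = True XOR True = False

s0 = False; s3 = True; s8 = True; s12 = False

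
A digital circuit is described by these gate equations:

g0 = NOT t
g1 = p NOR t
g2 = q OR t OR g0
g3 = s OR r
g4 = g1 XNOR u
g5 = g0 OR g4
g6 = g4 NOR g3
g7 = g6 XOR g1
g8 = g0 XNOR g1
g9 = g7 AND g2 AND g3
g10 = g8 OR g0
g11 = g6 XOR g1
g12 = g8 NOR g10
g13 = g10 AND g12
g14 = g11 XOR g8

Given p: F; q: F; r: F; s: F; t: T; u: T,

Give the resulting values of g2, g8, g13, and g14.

g2 = T; g8 = T; g13 = F; g14 = F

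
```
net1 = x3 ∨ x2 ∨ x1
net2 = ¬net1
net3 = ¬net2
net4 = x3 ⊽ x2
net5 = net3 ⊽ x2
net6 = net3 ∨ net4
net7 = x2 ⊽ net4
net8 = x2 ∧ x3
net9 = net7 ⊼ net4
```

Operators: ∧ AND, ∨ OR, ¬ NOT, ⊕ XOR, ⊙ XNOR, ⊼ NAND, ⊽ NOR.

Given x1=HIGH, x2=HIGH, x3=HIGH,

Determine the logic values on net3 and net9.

net3 = HIGH  net9 = HIGH

net1 = x3 OR x2 OR x1 = HIGH OR HIGH OR HIGH = HIGH
net2 = NOT net1 = NOT HIGH = LOW
net3 = NOT net2 = NOT LOW = HIGH
net4 = x3 NOR x2 = HIGH NOR HIGH = LOW
net7 = x2 NOR net4 = HIGH NOR LOW = LOW
net9 = net7 NAND net4 = LOW NAND LOW = HIGH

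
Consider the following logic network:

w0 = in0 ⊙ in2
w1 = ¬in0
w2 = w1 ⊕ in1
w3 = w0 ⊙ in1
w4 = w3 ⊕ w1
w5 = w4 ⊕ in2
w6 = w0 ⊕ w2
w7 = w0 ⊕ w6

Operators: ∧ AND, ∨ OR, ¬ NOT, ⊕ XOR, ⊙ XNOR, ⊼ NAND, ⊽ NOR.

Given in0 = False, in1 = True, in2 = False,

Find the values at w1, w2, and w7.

w1 = True; w2 = False; w7 = False

w0 = in0 XNOR in2 = False XNOR False = True
w1 = NOT in0 = NOT False = True
w2 = w1 XOR in1 = True XOR True = False
w6 = w0 XOR w2 = True XOR False = True
w7 = w0 XOR w6 = True XOR True = False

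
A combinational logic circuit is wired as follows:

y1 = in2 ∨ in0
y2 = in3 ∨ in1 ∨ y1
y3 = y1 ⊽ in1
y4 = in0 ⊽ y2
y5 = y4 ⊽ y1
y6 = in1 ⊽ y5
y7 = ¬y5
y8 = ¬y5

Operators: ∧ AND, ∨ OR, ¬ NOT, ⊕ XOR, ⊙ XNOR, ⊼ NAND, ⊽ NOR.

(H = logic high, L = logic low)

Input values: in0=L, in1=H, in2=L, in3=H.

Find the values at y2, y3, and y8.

y2 = H; y3 = L; y8 = L

y1 = in2 OR in0 = L OR L = L
y2 = in3 OR in1 OR y1 = H OR H OR L = H
y3 = y1 NOR in1 = L NOR H = L
y4 = in0 NOR y2 = L NOR H = L
y5 = y4 NOR y1 = L NOR L = H
y8 = NOT y5 = NOT H = L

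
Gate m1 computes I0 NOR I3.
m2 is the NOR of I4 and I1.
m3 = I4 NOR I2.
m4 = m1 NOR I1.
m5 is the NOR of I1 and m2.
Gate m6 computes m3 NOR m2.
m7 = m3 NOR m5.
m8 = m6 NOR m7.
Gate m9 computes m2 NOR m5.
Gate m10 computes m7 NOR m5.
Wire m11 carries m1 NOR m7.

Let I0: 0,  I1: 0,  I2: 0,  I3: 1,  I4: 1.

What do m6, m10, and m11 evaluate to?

m6 = 1  m10 = 0  m11 = 1

m1 = I0 NOR I3 = 0 NOR 1 = 0
m2 = I4 NOR I1 = 1 NOR 0 = 0
m3 = I4 NOR I2 = 1 NOR 0 = 0
m5 = I1 NOR m2 = 0 NOR 0 = 1
m6 = m3 NOR m2 = 0 NOR 0 = 1
m7 = m3 NOR m5 = 0 NOR 1 = 0
m10 = m7 NOR m5 = 0 NOR 1 = 0
m11 = m1 NOR m7 = 0 NOR 0 = 1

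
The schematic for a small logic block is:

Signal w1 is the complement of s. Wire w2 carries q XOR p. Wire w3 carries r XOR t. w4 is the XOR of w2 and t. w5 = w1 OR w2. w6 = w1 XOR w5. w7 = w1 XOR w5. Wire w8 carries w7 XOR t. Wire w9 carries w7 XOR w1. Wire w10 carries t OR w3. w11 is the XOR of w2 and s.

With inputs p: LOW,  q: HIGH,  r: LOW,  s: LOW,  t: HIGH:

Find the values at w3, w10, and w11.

w3 = HIGH, w10 = HIGH, w11 = HIGH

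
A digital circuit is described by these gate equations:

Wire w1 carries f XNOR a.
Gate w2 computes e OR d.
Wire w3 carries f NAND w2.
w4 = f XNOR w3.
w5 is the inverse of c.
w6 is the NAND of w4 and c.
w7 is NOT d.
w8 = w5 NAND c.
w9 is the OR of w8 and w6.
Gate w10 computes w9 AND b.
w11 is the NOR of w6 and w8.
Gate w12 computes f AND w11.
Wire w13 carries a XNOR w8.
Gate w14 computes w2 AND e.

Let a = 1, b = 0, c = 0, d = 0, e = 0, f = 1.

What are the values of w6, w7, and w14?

w6 = 1, w7 = 1, w14 = 0

w2 = e OR d = 0 OR 0 = 0
w3 = f NAND w2 = 1 NAND 0 = 1
w4 = f XNOR w3 = 1 XNOR 1 = 1
w6 = w4 NAND c = 1 NAND 0 = 1
w7 = NOT d = NOT 0 = 1
w14 = w2 AND e = 0 AND 0 = 0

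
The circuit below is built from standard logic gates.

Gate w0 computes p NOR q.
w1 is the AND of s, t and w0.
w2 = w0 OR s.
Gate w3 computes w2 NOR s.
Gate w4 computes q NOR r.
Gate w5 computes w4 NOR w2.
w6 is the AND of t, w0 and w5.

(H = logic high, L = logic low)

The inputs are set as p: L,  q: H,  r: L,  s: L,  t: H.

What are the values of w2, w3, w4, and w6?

w2 = L, w3 = H, w4 = L, w6 = L

w0 = p NOR q = L NOR H = L
w2 = w0 OR s = L OR L = L
w3 = w2 NOR s = L NOR L = H
w4 = q NOR r = H NOR L = L
w5 = w4 NOR w2 = L NOR L = H
w6 = t AND w0 AND w5 = H AND L AND H = L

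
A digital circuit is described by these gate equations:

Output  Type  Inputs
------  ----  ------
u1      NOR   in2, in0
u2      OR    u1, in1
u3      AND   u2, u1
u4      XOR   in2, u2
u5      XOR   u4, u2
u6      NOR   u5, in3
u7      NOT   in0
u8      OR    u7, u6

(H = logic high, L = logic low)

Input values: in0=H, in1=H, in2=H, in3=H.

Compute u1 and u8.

u1 = L, u8 = L

u1 = in2 NOR in0 = H NOR H = L
u2 = u1 OR in1 = L OR H = H
u4 = in2 XOR u2 = H XOR H = L
u5 = u4 XOR u2 = L XOR H = H
u6 = u5 NOR in3 = H NOR H = L
u7 = NOT in0 = NOT H = L
u8 = u7 OR u6 = L OR L = L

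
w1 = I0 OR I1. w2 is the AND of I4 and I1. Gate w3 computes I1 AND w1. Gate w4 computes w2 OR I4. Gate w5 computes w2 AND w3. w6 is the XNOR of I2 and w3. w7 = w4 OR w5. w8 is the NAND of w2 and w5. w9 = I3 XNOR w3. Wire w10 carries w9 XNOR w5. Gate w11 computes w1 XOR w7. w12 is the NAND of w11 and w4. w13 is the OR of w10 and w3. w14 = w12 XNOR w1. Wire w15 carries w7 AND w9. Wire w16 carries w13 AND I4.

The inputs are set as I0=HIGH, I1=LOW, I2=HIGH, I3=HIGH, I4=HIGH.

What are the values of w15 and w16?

w15 = LOW, w16 = HIGH

w1 = I0 OR I1 = HIGH OR LOW = HIGH
w2 = I4 AND I1 = HIGH AND LOW = LOW
w3 = I1 AND w1 = LOW AND HIGH = LOW
w4 = w2 OR I4 = LOW OR HIGH = HIGH
w5 = w2 AND w3 = LOW AND LOW = LOW
w7 = w4 OR w5 = HIGH OR LOW = HIGH
w9 = I3 XNOR w3 = HIGH XNOR LOW = LOW
w10 = w9 XNOR w5 = LOW XNOR LOW = HIGH
w13 = w10 OR w3 = HIGH OR LOW = HIGH
w15 = w7 AND w9 = HIGH AND LOW = LOW
w16 = w13 AND I4 = HIGH AND HIGH = HIGH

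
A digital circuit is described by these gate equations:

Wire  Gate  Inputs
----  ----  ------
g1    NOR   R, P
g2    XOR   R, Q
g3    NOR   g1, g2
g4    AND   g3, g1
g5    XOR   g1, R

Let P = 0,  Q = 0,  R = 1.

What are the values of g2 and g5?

g1 = R NOR P = 1 NOR 0 = 0
g2 = R XOR Q = 1 XOR 0 = 1
g5 = g1 XOR R = 0 XOR 1 = 1

g2 = 1; g5 = 1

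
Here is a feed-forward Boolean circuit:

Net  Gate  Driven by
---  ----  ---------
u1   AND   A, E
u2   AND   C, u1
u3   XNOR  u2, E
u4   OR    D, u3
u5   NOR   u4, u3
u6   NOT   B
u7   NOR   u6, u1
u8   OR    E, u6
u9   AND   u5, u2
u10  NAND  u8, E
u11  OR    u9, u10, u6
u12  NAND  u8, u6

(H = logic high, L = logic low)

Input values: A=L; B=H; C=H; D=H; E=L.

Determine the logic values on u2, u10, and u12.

u2 = L  u10 = H  u12 = H

u1 = A AND E = L AND L = L
u2 = C AND u1 = H AND L = L
u6 = NOT B = NOT H = L
u8 = E OR u6 = L OR L = L
u10 = u8 NAND E = L NAND L = H
u12 = u8 NAND u6 = L NAND L = H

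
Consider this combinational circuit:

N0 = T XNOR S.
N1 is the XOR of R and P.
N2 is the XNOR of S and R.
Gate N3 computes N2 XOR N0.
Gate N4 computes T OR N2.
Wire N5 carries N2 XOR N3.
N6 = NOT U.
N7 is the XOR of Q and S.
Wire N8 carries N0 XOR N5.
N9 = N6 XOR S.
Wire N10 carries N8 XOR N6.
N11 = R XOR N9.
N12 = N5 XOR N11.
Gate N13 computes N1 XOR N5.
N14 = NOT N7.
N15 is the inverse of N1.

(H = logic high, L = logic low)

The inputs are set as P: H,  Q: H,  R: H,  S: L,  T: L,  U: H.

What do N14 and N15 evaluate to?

N1 = R XOR P = H XOR H = L
N7 = Q XOR S = H XOR L = H
N14 = NOT N7 = NOT H = L
N15 = NOT N1 = NOT L = H

N14 = L; N15 = H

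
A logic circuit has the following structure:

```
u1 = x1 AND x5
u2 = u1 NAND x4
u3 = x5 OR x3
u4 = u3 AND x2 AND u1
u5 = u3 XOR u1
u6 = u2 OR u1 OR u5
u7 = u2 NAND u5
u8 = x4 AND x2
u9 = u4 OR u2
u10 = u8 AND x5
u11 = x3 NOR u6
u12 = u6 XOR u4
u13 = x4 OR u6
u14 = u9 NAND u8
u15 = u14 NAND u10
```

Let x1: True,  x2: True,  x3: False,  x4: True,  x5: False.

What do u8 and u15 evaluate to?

u8 = True, u15 = True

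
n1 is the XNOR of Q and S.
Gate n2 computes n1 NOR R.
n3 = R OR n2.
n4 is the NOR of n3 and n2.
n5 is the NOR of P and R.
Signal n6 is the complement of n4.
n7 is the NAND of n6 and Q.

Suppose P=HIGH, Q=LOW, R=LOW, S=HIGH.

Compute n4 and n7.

n1 = Q XNOR S = LOW XNOR HIGH = LOW
n2 = n1 NOR R = LOW NOR LOW = HIGH
n3 = R OR n2 = LOW OR HIGH = HIGH
n4 = n3 NOR n2 = HIGH NOR HIGH = LOW
n6 = NOT n4 = NOT LOW = HIGH
n7 = n6 NAND Q = HIGH NAND LOW = HIGH

n4 = LOW, n7 = HIGH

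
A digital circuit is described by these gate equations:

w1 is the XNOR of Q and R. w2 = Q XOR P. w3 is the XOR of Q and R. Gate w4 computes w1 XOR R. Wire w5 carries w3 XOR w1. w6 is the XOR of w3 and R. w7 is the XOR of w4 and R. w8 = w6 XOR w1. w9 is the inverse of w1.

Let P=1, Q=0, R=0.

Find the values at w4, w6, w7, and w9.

w1 = Q XNOR R = 0 XNOR 0 = 1
w3 = Q XOR R = 0 XOR 0 = 0
w4 = w1 XOR R = 1 XOR 0 = 1
w6 = w3 XOR R = 0 XOR 0 = 0
w7 = w4 XOR R = 1 XOR 0 = 1
w9 = NOT w1 = NOT 1 = 0

w4 = 1, w6 = 0, w7 = 1, w9 = 0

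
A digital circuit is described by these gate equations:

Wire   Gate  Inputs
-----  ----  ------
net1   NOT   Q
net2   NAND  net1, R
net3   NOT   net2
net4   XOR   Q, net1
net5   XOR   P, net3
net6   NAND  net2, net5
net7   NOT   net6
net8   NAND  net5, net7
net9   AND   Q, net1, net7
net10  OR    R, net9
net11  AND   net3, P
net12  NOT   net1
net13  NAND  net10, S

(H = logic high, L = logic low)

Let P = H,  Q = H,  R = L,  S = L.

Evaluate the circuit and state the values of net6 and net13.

net6 = L, net13 = H

net1 = NOT Q = NOT H = L
net2 = net1 NAND R = L NAND L = H
net3 = NOT net2 = NOT H = L
net5 = P XOR net3 = H XOR L = H
net6 = net2 NAND net5 = H NAND H = L
net7 = NOT net6 = NOT L = H
net9 = Q AND net1 AND net7 = H AND L AND H = L
net10 = R OR net9 = L OR L = L
net13 = net10 NAND S = L NAND L = H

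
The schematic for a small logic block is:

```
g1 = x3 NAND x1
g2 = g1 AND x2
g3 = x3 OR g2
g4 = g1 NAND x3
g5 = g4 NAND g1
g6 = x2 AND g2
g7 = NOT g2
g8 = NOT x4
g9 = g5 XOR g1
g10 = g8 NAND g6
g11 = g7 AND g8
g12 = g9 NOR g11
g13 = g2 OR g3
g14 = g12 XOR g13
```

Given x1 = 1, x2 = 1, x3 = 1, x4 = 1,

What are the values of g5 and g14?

g5 = 1, g14 = 1

g1 = x3 NAND x1 = 1 NAND 1 = 0
g2 = g1 AND x2 = 0 AND 1 = 0
g3 = x3 OR g2 = 1 OR 0 = 1
g4 = g1 NAND x3 = 0 NAND 1 = 1
g5 = g4 NAND g1 = 1 NAND 0 = 1
g7 = NOT g2 = NOT 0 = 1
g8 = NOT x4 = NOT 1 = 0
g9 = g5 XOR g1 = 1 XOR 0 = 1
g11 = g7 AND g8 = 1 AND 0 = 0
g12 = g9 NOR g11 = 1 NOR 0 = 0
g13 = g2 OR g3 = 0 OR 1 = 1
g14 = g12 XOR g13 = 0 XOR 1 = 1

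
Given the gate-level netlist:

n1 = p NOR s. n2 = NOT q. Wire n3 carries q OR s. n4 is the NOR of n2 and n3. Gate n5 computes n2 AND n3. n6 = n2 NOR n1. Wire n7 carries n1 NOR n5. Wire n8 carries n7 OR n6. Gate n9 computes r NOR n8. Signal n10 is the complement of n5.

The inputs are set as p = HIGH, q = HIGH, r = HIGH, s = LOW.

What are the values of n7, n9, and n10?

n1 = p NOR s = HIGH NOR LOW = LOW
n2 = NOT q = NOT HIGH = LOW
n3 = q OR s = HIGH OR LOW = HIGH
n5 = n2 AND n3 = LOW AND HIGH = LOW
n6 = n2 NOR n1 = LOW NOR LOW = HIGH
n7 = n1 NOR n5 = LOW NOR LOW = HIGH
n8 = n7 OR n6 = HIGH OR HIGH = HIGH
n9 = r NOR n8 = HIGH NOR HIGH = LOW
n10 = NOT n5 = NOT LOW = HIGH

n7 = HIGH, n9 = LOW, n10 = HIGH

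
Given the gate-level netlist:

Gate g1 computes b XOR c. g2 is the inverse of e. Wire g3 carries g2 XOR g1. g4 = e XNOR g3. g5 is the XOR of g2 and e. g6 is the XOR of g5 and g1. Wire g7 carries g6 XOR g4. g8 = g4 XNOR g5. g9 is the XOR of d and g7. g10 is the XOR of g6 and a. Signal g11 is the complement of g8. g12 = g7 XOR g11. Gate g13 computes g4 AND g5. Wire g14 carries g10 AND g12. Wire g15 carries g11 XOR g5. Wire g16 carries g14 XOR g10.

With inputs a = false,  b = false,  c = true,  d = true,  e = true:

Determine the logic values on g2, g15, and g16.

g2 = false, g15 = true, g16 = false

g1 = b XOR c = false XOR true = true
g2 = NOT e = NOT true = false
g3 = g2 XOR g1 = false XOR true = true
g4 = e XNOR g3 = true XNOR true = true
g5 = g2 XOR e = false XOR true = true
g6 = g5 XOR g1 = true XOR true = false
g7 = g6 XOR g4 = false XOR true = true
g8 = g4 XNOR g5 = true XNOR true = true
g10 = g6 XOR a = false XOR false = false
g11 = NOT g8 = NOT true = false
g12 = g7 XOR g11 = true XOR false = true
g14 = g10 AND g12 = false AND true = false
g15 = g11 XOR g5 = false XOR true = true
g16 = g14 XOR g10 = false XOR false = false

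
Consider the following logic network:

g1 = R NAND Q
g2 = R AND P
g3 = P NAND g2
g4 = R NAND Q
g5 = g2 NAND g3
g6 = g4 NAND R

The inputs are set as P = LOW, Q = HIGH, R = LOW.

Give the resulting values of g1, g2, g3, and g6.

g1 = HIGH, g2 = LOW, g3 = HIGH, g6 = HIGH

g1 = R NAND Q = LOW NAND HIGH = HIGH
g2 = R AND P = LOW AND LOW = LOW
g3 = P NAND g2 = LOW NAND LOW = HIGH
g4 = R NAND Q = LOW NAND HIGH = HIGH
g6 = g4 NAND R = HIGH NAND LOW = HIGH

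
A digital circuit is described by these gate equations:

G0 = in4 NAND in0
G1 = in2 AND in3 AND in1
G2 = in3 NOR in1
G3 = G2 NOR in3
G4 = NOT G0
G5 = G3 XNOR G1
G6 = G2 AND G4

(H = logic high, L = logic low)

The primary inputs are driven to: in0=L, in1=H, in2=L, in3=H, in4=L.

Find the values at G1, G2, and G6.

G1 = L, G2 = L, G6 = L

G0 = in4 NAND in0 = L NAND L = H
G1 = in2 AND in3 AND in1 = L AND H AND H = L
G2 = in3 NOR in1 = H NOR H = L
G4 = NOT G0 = NOT H = L
G6 = G2 AND G4 = L AND L = L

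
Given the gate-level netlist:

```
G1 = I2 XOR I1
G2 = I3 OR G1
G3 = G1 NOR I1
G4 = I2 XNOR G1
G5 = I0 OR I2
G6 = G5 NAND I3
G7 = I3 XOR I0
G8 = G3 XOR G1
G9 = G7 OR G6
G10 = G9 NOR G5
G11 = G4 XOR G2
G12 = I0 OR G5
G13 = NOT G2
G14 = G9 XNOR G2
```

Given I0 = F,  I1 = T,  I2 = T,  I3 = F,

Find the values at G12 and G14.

G12 = T, G14 = F

G1 = I2 XOR I1 = T XOR T = F
G2 = I3 OR G1 = F OR F = F
G5 = I0 OR I2 = F OR T = T
G6 = G5 NAND I3 = T NAND F = T
G7 = I3 XOR I0 = F XOR F = F
G9 = G7 OR G6 = F OR T = T
G12 = I0 OR G5 = F OR T = T
G14 = G9 XNOR G2 = T XNOR F = F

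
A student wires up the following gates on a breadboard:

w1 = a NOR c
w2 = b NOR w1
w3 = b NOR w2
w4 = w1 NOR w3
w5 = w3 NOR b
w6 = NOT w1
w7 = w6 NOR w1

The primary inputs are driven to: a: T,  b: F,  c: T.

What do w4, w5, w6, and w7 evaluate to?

w4 = T  w5 = T  w6 = T  w7 = F

w1 = a NOR c = T NOR T = F
w2 = b NOR w1 = F NOR F = T
w3 = b NOR w2 = F NOR T = F
w4 = w1 NOR w3 = F NOR F = T
w5 = w3 NOR b = F NOR F = T
w6 = NOT w1 = NOT F = T
w7 = w6 NOR w1 = T NOR F = F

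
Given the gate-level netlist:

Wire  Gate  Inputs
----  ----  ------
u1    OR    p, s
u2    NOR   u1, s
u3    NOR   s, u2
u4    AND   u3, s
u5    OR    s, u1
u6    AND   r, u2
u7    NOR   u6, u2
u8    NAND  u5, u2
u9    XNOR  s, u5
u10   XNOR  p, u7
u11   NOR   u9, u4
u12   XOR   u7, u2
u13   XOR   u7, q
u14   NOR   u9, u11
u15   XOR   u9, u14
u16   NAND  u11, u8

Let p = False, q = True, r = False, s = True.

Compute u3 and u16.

u1 = p OR s = False OR True = True
u2 = u1 NOR s = True NOR True = False
u3 = s NOR u2 = True NOR False = False
u4 = u3 AND s = False AND True = False
u5 = s OR u1 = True OR True = True
u8 = u5 NAND u2 = True NAND False = True
u9 = s XNOR u5 = True XNOR True = True
u11 = u9 NOR u4 = True NOR False = False
u16 = u11 NAND u8 = False NAND True = True

u3 = False, u16 = True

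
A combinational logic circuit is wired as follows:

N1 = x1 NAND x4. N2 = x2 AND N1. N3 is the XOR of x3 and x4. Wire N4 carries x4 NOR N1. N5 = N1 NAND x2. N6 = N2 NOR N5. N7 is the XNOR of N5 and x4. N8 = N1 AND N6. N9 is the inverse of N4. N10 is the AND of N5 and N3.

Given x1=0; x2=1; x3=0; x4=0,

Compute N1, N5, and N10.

N1 = 1  N5 = 0  N10 = 0

N1 = x1 NAND x4 = 0 NAND 0 = 1
N3 = x3 XOR x4 = 0 XOR 0 = 0
N5 = N1 NAND x2 = 1 NAND 1 = 0
N10 = N5 AND N3 = 0 AND 0 = 0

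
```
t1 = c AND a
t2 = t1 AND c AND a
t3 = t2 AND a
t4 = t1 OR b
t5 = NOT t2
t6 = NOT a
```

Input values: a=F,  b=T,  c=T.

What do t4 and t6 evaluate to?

t1 = c AND a = T AND F = F
t4 = t1 OR b = F OR T = T
t6 = NOT a = NOT F = T

t4 = T, t6 = T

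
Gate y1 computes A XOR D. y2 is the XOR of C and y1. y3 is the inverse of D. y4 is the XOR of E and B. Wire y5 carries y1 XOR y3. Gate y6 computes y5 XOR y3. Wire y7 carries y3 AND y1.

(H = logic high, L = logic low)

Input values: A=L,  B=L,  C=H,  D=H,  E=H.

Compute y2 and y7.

y1 = A XOR D = L XOR H = H
y2 = C XOR y1 = H XOR H = L
y3 = NOT D = NOT H = L
y7 = y3 AND y1 = L AND H = L

y2 = L, y7 = L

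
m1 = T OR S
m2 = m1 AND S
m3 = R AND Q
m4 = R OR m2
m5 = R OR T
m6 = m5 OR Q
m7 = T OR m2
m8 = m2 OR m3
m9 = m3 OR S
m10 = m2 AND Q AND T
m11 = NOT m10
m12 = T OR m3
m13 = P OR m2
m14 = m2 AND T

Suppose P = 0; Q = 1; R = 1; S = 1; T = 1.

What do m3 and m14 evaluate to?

m3 = 1, m14 = 1

m1 = T OR S = 1 OR 1 = 1
m2 = m1 AND S = 1 AND 1 = 1
m3 = R AND Q = 1 AND 1 = 1
m14 = m2 AND T = 1 AND 1 = 1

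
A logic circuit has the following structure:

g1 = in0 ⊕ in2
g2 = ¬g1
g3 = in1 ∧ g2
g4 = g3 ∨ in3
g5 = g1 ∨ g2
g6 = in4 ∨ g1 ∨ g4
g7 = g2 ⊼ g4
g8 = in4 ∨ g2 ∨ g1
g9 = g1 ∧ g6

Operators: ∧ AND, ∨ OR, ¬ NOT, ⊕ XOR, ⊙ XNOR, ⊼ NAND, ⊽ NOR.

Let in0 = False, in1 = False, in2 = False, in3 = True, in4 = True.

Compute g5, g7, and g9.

g1 = in0 XOR in2 = False XOR False = False
g2 = NOT g1 = NOT False = True
g3 = in1 AND g2 = False AND True = False
g4 = g3 OR in3 = False OR True = True
g5 = g1 OR g2 = False OR True = True
g6 = in4 OR g1 OR g4 = True OR False OR True = True
g7 = g2 NAND g4 = True NAND True = False
g9 = g1 AND g6 = False AND True = False

g5 = True, g7 = False, g9 = False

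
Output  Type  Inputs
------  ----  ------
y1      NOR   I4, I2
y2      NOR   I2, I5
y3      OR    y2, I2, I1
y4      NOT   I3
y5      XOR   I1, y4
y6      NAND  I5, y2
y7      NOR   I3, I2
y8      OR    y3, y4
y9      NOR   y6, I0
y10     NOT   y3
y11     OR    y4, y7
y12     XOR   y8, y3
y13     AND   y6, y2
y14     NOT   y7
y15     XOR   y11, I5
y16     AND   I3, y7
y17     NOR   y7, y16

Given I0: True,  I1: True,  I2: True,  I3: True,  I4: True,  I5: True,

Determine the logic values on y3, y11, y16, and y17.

y3 = True, y11 = False, y16 = False, y17 = True

y2 = I2 NOR I5 = True NOR True = False
y3 = y2 OR I2 OR I1 = False OR True OR True = True
y4 = NOT I3 = NOT True = False
y7 = I3 NOR I2 = True NOR True = False
y11 = y4 OR y7 = False OR False = False
y16 = I3 AND y7 = True AND False = False
y17 = y7 NOR y16 = False NOR False = True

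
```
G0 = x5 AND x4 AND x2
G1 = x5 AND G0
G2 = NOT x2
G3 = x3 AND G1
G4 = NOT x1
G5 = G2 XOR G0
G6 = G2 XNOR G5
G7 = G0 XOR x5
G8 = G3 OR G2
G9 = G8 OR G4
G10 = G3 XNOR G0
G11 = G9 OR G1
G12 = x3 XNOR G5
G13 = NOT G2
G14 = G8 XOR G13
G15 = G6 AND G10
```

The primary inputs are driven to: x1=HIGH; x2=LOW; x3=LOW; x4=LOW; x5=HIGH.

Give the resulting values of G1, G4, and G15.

G1 = LOW; G4 = LOW; G15 = HIGH

G0 = x5 AND x4 AND x2 = HIGH AND LOW AND LOW = LOW
G1 = x5 AND G0 = HIGH AND LOW = LOW
G2 = NOT x2 = NOT LOW = HIGH
G3 = x3 AND G1 = LOW AND LOW = LOW
G4 = NOT x1 = NOT HIGH = LOW
G5 = G2 XOR G0 = HIGH XOR LOW = HIGH
G6 = G2 XNOR G5 = HIGH XNOR HIGH = HIGH
G10 = G3 XNOR G0 = LOW XNOR LOW = HIGH
G15 = G6 AND G10 = HIGH AND HIGH = HIGH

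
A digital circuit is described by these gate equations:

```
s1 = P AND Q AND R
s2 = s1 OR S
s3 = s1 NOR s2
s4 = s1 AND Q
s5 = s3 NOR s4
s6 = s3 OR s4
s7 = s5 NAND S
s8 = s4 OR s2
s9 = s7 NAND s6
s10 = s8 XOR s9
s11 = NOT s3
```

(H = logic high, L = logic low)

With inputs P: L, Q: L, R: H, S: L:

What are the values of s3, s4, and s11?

s3 = H, s4 = L, s11 = L

s1 = P AND Q AND R = L AND L AND H = L
s2 = s1 OR S = L OR L = L
s3 = s1 NOR s2 = L NOR L = H
s4 = s1 AND Q = L AND L = L
s11 = NOT s3 = NOT H = L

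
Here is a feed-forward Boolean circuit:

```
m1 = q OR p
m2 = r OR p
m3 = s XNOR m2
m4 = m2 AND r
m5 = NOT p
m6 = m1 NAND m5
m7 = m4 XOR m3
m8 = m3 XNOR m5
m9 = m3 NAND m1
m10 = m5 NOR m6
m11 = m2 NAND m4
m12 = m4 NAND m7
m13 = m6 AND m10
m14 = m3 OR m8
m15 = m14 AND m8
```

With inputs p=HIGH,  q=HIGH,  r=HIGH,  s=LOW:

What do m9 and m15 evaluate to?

m1 = q OR p = HIGH OR HIGH = HIGH
m2 = r OR p = HIGH OR HIGH = HIGH
m3 = s XNOR m2 = LOW XNOR HIGH = LOW
m5 = NOT p = NOT HIGH = LOW
m8 = m3 XNOR m5 = LOW XNOR LOW = HIGH
m9 = m3 NAND m1 = LOW NAND HIGH = HIGH
m14 = m3 OR m8 = LOW OR HIGH = HIGH
m15 = m14 AND m8 = HIGH AND HIGH = HIGH

m9 = HIGH, m15 = HIGH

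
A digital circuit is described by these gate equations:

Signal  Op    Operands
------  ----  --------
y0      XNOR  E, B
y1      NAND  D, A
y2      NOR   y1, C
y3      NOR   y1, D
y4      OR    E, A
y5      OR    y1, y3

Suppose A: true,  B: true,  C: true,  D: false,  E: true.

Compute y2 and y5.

y1 = D NAND A = false NAND true = true
y2 = y1 NOR C = true NOR true = false
y3 = y1 NOR D = true NOR false = false
y5 = y1 OR y3 = true OR false = true

y2 = false, y5 = true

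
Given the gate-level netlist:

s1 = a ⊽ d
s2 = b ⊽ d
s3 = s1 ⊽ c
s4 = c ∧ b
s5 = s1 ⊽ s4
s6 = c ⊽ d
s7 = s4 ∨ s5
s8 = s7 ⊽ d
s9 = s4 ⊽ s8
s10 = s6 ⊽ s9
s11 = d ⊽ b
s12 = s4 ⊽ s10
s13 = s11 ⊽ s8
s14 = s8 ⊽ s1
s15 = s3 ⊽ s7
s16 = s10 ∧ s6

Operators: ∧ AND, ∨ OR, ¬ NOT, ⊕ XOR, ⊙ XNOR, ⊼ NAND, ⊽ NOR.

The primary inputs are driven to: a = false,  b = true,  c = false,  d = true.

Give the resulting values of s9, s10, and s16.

s9 = true, s10 = false, s16 = false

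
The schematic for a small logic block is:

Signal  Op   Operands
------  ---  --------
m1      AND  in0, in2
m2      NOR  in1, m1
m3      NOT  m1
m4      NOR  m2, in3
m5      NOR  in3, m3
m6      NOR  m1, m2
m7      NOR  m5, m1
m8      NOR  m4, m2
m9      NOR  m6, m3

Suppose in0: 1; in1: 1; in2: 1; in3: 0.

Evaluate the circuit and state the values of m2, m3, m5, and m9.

m1 = in0 AND in2 = 1 AND 1 = 1
m2 = in1 NOR m1 = 1 NOR 1 = 0
m3 = NOT m1 = NOT 1 = 0
m5 = in3 NOR m3 = 0 NOR 0 = 1
m6 = m1 NOR m2 = 1 NOR 0 = 0
m9 = m6 NOR m3 = 0 NOR 0 = 1

m2 = 0; m3 = 0; m5 = 1; m9 = 1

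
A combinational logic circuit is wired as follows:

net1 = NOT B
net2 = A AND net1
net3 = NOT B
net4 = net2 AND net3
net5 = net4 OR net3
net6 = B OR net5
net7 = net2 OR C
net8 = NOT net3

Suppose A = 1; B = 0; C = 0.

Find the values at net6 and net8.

net6 = 1; net8 = 0

net1 = NOT B = NOT 0 = 1
net2 = A AND net1 = 1 AND 1 = 1
net3 = NOT B = NOT 0 = 1
net4 = net2 AND net3 = 1 AND 1 = 1
net5 = net4 OR net3 = 1 OR 1 = 1
net6 = B OR net5 = 0 OR 1 = 1
net8 = NOT net3 = NOT 1 = 0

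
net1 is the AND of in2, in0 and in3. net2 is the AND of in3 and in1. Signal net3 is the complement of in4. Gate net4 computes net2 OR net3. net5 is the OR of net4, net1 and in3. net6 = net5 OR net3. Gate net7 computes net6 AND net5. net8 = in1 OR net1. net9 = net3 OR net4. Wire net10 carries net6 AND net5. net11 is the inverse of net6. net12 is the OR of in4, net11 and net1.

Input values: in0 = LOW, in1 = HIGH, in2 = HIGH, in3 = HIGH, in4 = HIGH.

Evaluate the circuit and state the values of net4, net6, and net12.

net4 = HIGH  net6 = HIGH  net12 = HIGH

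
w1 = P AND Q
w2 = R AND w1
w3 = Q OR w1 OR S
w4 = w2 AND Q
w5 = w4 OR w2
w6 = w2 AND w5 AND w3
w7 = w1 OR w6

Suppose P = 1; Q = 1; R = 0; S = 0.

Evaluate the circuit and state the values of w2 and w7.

w2 = 0, w7 = 1

w1 = P AND Q = 1 AND 1 = 1
w2 = R AND w1 = 0 AND 1 = 0
w3 = Q OR w1 OR S = 1 OR 1 OR 0 = 1
w4 = w2 AND Q = 0 AND 1 = 0
w5 = w4 OR w2 = 0 OR 0 = 0
w6 = w2 AND w5 AND w3 = 0 AND 0 AND 1 = 0
w7 = w1 OR w6 = 1 OR 0 = 1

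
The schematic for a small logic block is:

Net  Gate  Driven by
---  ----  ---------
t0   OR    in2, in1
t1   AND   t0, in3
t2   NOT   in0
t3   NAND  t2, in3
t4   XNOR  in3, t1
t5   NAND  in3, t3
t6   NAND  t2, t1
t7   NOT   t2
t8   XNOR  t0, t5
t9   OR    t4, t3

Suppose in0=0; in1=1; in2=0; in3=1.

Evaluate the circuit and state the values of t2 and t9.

t2 = 1; t9 = 1

t0 = in2 OR in1 = 0 OR 1 = 1
t1 = t0 AND in3 = 1 AND 1 = 1
t2 = NOT in0 = NOT 0 = 1
t3 = t2 NAND in3 = 1 NAND 1 = 0
t4 = in3 XNOR t1 = 1 XNOR 1 = 1
t9 = t4 OR t3 = 1 OR 0 = 1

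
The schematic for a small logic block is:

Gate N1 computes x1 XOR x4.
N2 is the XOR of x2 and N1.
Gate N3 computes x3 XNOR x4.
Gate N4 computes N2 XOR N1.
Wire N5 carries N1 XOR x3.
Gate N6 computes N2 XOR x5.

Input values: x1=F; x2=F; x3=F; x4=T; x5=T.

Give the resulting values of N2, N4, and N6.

N1 = x1 XOR x4 = F XOR T = T
N2 = x2 XOR N1 = F XOR T = T
N4 = N2 XOR N1 = T XOR T = F
N6 = N2 XOR x5 = T XOR T = F

N2 = T, N4 = F, N6 = F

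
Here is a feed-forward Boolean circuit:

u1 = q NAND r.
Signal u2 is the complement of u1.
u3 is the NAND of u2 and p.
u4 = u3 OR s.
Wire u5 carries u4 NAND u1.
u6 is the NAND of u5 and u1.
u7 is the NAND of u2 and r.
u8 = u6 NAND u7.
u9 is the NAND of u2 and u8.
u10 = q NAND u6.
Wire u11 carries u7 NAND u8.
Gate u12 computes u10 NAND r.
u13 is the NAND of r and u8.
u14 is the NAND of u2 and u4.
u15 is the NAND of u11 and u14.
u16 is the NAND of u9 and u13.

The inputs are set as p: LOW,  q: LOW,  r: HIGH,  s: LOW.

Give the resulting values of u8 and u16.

u8 = LOW, u16 = LOW

u1 = q NAND r = LOW NAND HIGH = HIGH
u2 = NOT u1 = NOT HIGH = LOW
u3 = u2 NAND p = LOW NAND LOW = HIGH
u4 = u3 OR s = HIGH OR LOW = HIGH
u5 = u4 NAND u1 = HIGH NAND HIGH = LOW
u6 = u5 NAND u1 = LOW NAND HIGH = HIGH
u7 = u2 NAND r = LOW NAND HIGH = HIGH
u8 = u6 NAND u7 = HIGH NAND HIGH = LOW
u9 = u2 NAND u8 = LOW NAND LOW = HIGH
u13 = r NAND u8 = HIGH NAND LOW = HIGH
u16 = u9 NAND u13 = HIGH NAND HIGH = LOW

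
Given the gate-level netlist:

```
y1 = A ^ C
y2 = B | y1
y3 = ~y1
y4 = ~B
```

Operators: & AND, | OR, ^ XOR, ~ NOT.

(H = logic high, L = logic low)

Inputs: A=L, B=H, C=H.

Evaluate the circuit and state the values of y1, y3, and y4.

y1 = A XOR C = L XOR H = H
y3 = NOT y1 = NOT H = L
y4 = NOT B = NOT H = L

y1 = H  y3 = L  y4 = L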